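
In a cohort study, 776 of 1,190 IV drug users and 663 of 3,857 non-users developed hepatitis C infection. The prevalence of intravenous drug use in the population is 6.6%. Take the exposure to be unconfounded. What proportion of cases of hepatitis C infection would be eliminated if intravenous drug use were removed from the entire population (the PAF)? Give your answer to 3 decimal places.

PAF ≈ 0.156

p₁ = P(outcome | exposed) = 776/1190 = 0.6521
p₀ = P(outcome | unexposed) = 663/3857 = 0.1719
Overall risk P(Y=1) = π·p₁ + (1−π)·p₀ = 0.066×0.6521 + 0.934×0.1719 = 0.20359.
Under exogeneity, PAF = [P(Y=1) − p₀] / P(Y=1).
PAF = (0.20359 − 0.1719) / 0.20359 ≈ 0.1557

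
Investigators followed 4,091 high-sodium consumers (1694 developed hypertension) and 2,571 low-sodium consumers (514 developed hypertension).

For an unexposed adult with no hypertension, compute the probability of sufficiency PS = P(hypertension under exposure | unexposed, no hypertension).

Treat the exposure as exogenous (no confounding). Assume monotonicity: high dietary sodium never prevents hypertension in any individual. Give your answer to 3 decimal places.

p₁ = P(outcome | exposed) = 1694/4091 = 0.41408
p₀ = P(outcome | unexposed) = 514/2571 = 0.19992
Under exogeneity and monotonicity, PS = (p₁ − p₀) / (1 − p₀).
PS = (0.41408 − 0.19992) / (1 − 0.19992) = 0.21416 / 0.80008 ≈ 0.2677

PS ≈ 0.268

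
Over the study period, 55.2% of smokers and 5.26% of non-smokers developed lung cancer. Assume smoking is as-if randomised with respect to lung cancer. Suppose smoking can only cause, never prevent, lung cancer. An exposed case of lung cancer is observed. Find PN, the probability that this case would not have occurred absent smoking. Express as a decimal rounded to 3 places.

PN ≈ 0.905

p₁ = 0.552, p₀ = 0.0526.
Under exogeneity and monotonicity, PN = (p₁ − p₀) / p₁.
PN = (0.552 − 0.0526) / 0.552 = 0.4994 / 0.552 ≈ 0.9047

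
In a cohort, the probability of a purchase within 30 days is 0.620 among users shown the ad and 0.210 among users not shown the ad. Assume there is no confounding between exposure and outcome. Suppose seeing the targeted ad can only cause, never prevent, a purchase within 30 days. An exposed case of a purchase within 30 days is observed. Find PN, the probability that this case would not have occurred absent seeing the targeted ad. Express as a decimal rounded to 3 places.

Let p₁ = 0.62, p₀ = 0.21.
Under exogeneity and monotonicity, PN = (p₁ − p₀) / p₁.
PN = (0.62 − 0.21) / 0.62 = 0.41 / 0.62 ≈ 0.6613

PN ≈ 0.661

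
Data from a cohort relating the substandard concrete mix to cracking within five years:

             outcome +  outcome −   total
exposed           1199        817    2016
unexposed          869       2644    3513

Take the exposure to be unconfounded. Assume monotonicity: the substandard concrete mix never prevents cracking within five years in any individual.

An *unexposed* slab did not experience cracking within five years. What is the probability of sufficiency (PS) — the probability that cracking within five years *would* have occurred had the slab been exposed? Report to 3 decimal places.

PS ≈ 0.462

p₁ = P(outcome | exposed) = 1199/2016 = 0.59474
p₀ = P(outcome | unexposed) = 869/3513 = 0.24737
Under exogeneity and monotonicity, PS = (p₁ − p₀)/(1 − p₀).
PS = (0.59474 − 0.24737) / 0.75263 ≈ 0.4615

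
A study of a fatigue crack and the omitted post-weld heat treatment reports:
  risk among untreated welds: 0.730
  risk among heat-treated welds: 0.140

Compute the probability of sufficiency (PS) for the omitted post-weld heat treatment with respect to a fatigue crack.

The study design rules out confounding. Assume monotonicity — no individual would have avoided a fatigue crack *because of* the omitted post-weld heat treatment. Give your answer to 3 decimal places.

PS ≈ 0.686

Let p₁ = 0.73, p₀ = 0.14.
Under exogeneity and monotonicity, PS = (p₁ − p₀) / (1 − p₀).
PS = (0.73 − 0.14) / (1 − 0.14) = 0.59 / 0.86 ≈ 0.6860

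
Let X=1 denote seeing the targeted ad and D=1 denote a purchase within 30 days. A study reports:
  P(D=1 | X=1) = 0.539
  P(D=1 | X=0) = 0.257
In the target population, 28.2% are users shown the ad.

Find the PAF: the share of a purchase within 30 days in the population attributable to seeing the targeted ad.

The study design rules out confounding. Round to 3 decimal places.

Let p₁ = 0.539, p₀ = 0.257.
Overall risk P(Y=1) = π·p₁ + (1−π)·p₀ = 0.282×0.539 + 0.718×0.257 = 0.33652.
Under exogeneity, PAF = [P(Y=1) − p₀] / P(Y=1).
PAF = (0.33652 − 0.257) / 0.33652 ≈ 0.2363

PAF ≈ 0.236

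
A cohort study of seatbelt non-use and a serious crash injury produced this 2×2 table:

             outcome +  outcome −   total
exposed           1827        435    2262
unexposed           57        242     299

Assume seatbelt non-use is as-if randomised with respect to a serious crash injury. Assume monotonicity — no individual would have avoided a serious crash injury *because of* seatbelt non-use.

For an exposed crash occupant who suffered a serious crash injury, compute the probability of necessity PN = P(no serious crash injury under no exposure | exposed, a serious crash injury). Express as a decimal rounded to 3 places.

p₁ = P(outcome | exposed) = 1827/2262 = 0.80769
p₀ = P(outcome | unexposed) = 57/299 = 0.19064
Under exogeneity and monotonicity, PN = (p₁ − p₀)/p₁.
PN = (0.80769 − 0.19064) / 0.80769 ≈ 0.7640

PN ≈ 0.764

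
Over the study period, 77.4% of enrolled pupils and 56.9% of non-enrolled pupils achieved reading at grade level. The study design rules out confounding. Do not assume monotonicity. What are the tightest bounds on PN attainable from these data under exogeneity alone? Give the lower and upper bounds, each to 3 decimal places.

p₁ = 0.774, p₀ = 0.569.
Under exogeneity alone the bounds on PN are max{0,(p₁−p₀)/p₁} ≤ PN ≤ min{1,(1−p₀)/p₁}.
  lower = (p₁ − p₀)/p₁ = 0.205 / 0.774 ≈ 0.2649
  upper = min{1, (1 − p₀)/p₁} = 0.431 / 0.774 ≈ 0.5568

0.265 ≤ PN ≤ 0.557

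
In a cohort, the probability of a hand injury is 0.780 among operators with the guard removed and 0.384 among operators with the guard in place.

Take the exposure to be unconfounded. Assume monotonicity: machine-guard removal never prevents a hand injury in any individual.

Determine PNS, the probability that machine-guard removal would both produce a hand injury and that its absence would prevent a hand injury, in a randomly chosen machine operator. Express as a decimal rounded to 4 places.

PNS ≈ 0.3960

Let p₁ = 0.78, p₀ = 0.384.
Under exogeneity and monotonicity, PNS = p₁ − p₀.
PNS = 0.78 − 0.384 = 0.396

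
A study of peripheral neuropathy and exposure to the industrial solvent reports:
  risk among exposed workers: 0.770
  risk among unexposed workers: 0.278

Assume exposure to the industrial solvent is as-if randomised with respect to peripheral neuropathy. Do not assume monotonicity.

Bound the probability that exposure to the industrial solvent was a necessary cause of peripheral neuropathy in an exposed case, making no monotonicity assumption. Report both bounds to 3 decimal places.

0.639 ≤ PN ≤ 0.938

Let p₁ = 0.77, p₀ = 0.278.
Under exogeneity alone the bounds on PN are max{0,(p₁−p₀)/p₁} ≤ PN ≤ min{1,(1−p₀)/p₁}.
  lower = (p₁ − p₀)/p₁ = 0.492 / 0.77 ≈ 0.6390
  upper = min{1, (1 − p₀)/p₁} = 0.722 / 0.77 ≈ 0.9377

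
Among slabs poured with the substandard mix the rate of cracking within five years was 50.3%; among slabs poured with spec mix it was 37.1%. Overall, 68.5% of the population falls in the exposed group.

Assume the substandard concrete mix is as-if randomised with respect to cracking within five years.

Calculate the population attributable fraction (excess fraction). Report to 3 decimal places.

PAF ≈ 0.196

p₁ = 0.503, p₀ = 0.371.
Overall risk P(Y=1) = π·p₁ + (1−π)·p₀ = 0.685×0.503 + 0.315×0.371 = 0.46142.
Under exogeneity, PAF = [P(Y=1) − p₀] / P(Y=1).
PAF = (0.46142 − 0.371) / 0.46142 ≈ 0.1960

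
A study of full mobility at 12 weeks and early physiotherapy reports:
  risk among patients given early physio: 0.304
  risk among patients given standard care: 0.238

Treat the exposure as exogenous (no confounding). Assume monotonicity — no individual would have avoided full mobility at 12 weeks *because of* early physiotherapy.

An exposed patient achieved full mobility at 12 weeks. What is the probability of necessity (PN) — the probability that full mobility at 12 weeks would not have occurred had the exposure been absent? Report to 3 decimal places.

Let p₁ = 0.304, p₀ = 0.238.
Under exogeneity and monotonicity, PN = (p₁ − p₀) / p₁.
PN = (0.304 − 0.238) / 0.304 = 0.066 / 0.304 ≈ 0.2171

PN ≈ 0.217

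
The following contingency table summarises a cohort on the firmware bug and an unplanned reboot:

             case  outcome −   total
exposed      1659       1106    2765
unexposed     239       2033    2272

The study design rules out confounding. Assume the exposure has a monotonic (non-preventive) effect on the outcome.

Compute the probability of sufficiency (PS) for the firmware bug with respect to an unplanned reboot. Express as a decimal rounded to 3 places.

p₁ = P(outcome | exposed) = 1659/2765 = 0.6
p₀ = P(outcome | unexposed) = 239/2272 = 0.10519
Under exogeneity and monotonicity, PS = (p₁ − p₀)/(1 − p₀).
PS = (0.6 − 0.10519) / 0.89481 ≈ 0.5530

PS ≈ 0.553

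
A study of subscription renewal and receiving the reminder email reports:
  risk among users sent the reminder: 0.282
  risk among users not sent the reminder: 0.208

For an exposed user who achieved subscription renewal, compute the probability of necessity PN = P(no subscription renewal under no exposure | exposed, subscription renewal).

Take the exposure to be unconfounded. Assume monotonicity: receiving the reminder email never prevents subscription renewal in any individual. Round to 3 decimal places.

Let p₁ = 0.282, p₀ = 0.208.
Under exogeneity and monotonicity, PN = (p₁ − p₀) / p₁.
PN = (0.282 − 0.208) / 0.282 = 0.074 / 0.282 ≈ 0.2624

PN ≈ 0.262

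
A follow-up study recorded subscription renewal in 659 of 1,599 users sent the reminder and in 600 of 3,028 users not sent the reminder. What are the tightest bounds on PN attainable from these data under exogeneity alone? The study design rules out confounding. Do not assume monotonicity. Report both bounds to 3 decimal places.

p₁ = P(outcome | exposed) = 659/1599 = 0.41213
p₀ = P(outcome | unexposed) = 600/3028 = 0.19815
Under exogeneity alone the bounds on PN are max{0,(p₁−p₀)/p₁} ≤ PN ≤ min{1,(1−p₀)/p₁}.
  lower = (p₁ − p₀)/p₁ = 0.21398 / 0.41213 ≈ 0.5192
  upper = min{1, (1 − p₀)/p₁} = 0.80185 / 0.41213 ≈ 1.9456 → capped at 1

0.519 ≤ PN ≤ 1.000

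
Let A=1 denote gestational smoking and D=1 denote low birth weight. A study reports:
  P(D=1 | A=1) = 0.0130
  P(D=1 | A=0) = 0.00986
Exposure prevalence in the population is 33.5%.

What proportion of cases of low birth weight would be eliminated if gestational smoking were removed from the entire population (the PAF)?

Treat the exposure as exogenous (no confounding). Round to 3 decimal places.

PAF ≈ 0.096

Let p₁ = 0.013, p₀ = 0.00986.
Overall risk P(Y=1) = π·p₁ + (1−π)·p₀ = 0.335×0.013 + 0.665×0.00986 = 0.010912.
Under exogeneity, PAF = [P(Y=1) − p₀] / P(Y=1).
PAF = (0.010912 − 0.00986) / 0.010912 ≈ 0.0964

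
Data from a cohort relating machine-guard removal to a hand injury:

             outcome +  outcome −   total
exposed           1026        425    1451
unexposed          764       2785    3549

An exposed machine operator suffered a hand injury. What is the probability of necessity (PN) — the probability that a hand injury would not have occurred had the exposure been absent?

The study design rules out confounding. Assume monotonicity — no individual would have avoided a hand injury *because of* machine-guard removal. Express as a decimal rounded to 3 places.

PN ≈ 0.696

p₁ = P(outcome | exposed) = 1026/1451 = 0.7071
p₀ = P(outcome | unexposed) = 764/3549 = 0.21527
Under exogeneity and monotonicity, PN = (p₁ − p₀)/p₁.
PN = (0.7071 − 0.21527) / 0.7071 ≈ 0.6956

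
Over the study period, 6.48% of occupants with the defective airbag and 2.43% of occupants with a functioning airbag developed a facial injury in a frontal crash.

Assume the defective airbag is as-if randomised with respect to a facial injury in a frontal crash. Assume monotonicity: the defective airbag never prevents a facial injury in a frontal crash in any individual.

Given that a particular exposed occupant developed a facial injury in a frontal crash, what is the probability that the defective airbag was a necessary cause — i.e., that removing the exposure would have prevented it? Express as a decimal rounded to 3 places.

PN ≈ 0.625

p₁ = 0.0648, p₀ = 0.0243.
Under exogeneity and monotonicity, PN = (p₁ − p₀) / p₁.
PN = (0.0648 − 0.0243) / 0.0648 = 0.0405 / 0.0648 ≈ 0.6250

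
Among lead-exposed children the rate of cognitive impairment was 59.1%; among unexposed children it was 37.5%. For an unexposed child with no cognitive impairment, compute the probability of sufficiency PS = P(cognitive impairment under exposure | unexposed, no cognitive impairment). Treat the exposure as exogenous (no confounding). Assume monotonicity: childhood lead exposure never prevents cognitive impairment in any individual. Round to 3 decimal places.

PS ≈ 0.346

p₁ = 0.591, p₀ = 0.375.
Under exogeneity and monotonicity, PS = (p₁ − p₀) / (1 − p₀).
PS = (0.591 − 0.375) / (1 − 0.375) = 0.216 / 0.625 ≈ 0.3456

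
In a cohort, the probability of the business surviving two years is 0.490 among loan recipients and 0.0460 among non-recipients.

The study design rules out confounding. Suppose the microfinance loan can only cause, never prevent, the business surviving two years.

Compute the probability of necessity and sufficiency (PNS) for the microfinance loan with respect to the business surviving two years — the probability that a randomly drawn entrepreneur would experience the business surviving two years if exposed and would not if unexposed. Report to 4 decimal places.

Let p₁ = 0.49, p₀ = 0.046.
Under exogeneity and monotonicity, PNS = p₁ − p₀.
PNS = 0.49 − 0.046 = 0.444

PNS ≈ 0.4440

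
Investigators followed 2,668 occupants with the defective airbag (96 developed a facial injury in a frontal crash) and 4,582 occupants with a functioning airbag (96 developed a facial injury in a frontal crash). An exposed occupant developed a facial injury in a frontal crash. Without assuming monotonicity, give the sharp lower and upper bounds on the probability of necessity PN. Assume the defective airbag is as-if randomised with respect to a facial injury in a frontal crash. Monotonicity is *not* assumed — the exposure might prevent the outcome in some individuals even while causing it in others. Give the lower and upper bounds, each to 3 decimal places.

0.418 ≤ PN ≤ 1.000

p₁ = P(outcome | exposed) = 96/2668 = 0.035982
p₀ = P(outcome | unexposed) = 96/4582 = 0.020952
Under exogeneity alone the bounds on PN are max{0,(p₁−p₀)/p₁} ≤ PN ≤ min{1,(1−p₀)/p₁}.
  lower = (p₁ − p₀)/p₁ = 0.01503 / 0.035982 ≈ 0.4177
  upper = min{1, (1 − p₀)/p₁} = 0.97905 / 0.035982 ≈ 27.2094 → capped at 1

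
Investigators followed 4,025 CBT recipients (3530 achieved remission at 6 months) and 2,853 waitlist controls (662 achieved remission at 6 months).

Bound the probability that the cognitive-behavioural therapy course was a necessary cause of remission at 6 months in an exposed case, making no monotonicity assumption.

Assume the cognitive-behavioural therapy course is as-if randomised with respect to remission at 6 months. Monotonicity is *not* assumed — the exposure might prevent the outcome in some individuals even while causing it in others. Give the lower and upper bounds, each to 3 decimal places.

p₁ = P(outcome | exposed) = 3530/4025 = 0.87702
p₀ = P(outcome | unexposed) = 662/2853 = 0.23204
Under exogeneity alone the bounds on PN are max{0,(p₁−p₀)/p₁} ≤ PN ≤ min{1,(1−p₀)/p₁}.
  lower = (p₁ − p₀)/p₁ = 0.64498 / 0.87702 ≈ 0.7354
  upper = min{1, (1 − p₀)/p₁} = 0.76796 / 0.87702 ≈ 0.8757

0.735 ≤ PN ≤ 0.876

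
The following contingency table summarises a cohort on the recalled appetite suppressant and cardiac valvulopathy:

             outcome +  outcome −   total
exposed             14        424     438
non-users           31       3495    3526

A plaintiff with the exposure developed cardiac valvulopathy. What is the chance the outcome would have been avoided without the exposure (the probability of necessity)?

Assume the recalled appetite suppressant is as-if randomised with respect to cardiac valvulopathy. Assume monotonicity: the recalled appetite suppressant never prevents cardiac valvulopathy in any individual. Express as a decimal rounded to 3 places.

PN ≈ 0.725

p₁ = P(outcome | exposed) = 14/438 = 0.031963
p₀ = P(outcome | unexposed) = 31/3526 = 0.0087918
Under exogeneity and monotonicity, PN = (p₁ − p₀)/p₁.
PN = (0.031963 − 0.0087918) / 0.031963 ≈ 0.7249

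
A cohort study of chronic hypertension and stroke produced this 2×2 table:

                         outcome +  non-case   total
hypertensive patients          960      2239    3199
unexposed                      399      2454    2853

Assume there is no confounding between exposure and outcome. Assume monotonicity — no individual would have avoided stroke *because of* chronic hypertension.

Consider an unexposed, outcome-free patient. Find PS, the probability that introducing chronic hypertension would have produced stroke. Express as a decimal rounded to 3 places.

p₁ = P(outcome | exposed) = 960/3199 = 0.30009
p₀ = P(outcome | unexposed) = 399/2853 = 0.13985
Under exogeneity and monotonicity, PS = (p₁ − p₀)/(1 − p₀).
PS = (0.30009 − 0.13985) / 0.86015 ≈ 0.1863

PS ≈ 0.186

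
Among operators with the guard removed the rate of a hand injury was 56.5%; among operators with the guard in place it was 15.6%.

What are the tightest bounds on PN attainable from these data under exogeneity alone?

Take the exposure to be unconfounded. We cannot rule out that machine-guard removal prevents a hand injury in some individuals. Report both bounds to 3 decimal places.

0.724 ≤ PN ≤ 1.000

p₁ = 0.565, p₀ = 0.156.
Under exogeneity alone the bounds on PN are max{0,(p₁−p₀)/p₁} ≤ PN ≤ min{1,(1−p₀)/p₁}.
  lower = (p₁ − p₀)/p₁ = 0.409 / 0.565 ≈ 0.7239
  upper = min{1, (1 − p₀)/p₁} = 0.844 / 0.565 ≈ 1.4938 → capped at 1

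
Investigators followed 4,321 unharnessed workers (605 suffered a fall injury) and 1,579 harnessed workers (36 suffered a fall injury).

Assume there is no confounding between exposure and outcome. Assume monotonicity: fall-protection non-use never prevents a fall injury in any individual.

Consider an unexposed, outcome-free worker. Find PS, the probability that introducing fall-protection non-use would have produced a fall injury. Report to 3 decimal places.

PS ≈ 0.120

p₁ = P(outcome | exposed) = 605/4321 = 0.14001
p₀ = P(outcome | unexposed) = 36/1579 = 0.022799
Under exogeneity and monotonicity, PS = (p₁ − p₀) / (1 − p₀).
PS = (0.14001 − 0.022799) / (1 − 0.022799) = 0.11721 / 0.9772 ≈ 0.1199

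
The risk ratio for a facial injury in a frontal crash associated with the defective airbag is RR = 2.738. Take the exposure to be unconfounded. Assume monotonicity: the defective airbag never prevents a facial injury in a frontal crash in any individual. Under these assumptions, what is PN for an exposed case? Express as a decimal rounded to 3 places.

PN ≈ 0.635

Under exogeneity and monotonicity, PN = (RR − 1) / RR = 1 − 1/RR.
PN = (2.738 − 1) / 2.738 = 1.738 / 2.738 ≈ 0.6348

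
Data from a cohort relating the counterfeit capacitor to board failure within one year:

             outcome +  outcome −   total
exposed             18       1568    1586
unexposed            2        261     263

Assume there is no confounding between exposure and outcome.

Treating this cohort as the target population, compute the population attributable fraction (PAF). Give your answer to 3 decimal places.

p₁ = P(outcome | exposed) = 18/1586 = 0.011349
p₀ = P(outcome | unexposed) = 2/263 = 0.0076046
Exposure prevalence π = 1586/1849 = 0.85776; overall risk P(Y=1) = 0.010817.
Under exogeneity, PAF = [P(Y=1) − p₀]/P(Y=1).
PAF = (0.010817 − 0.0076046) / 0.010817 ≈ 0.2970

PAF ≈ 0.297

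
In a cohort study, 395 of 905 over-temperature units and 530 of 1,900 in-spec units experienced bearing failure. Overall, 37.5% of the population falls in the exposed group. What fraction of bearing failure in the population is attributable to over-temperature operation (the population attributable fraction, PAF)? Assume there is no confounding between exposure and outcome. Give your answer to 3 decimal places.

PAF ≈ 0.175

p₁ = P(outcome | exposed) = 395/905 = 0.43646
p₀ = P(outcome | unexposed) = 530/1900 = 0.27895
Overall risk P(Y=1) = π·p₁ + (1−π)·p₀ = 0.375×0.43646 + 0.625×0.27895 = 0.33802.
Under exogeneity, PAF = [P(Y=1) − p₀] / P(Y=1).
PAF = (0.33802 − 0.27895) / 0.33802 ≈ 0.1748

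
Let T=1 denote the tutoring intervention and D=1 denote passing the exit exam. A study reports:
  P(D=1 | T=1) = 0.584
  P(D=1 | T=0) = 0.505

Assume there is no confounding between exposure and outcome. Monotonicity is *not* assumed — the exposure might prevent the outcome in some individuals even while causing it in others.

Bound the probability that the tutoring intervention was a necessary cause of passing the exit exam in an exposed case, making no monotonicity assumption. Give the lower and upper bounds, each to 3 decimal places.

0.135 ≤ PN ≤ 0.848

Let p₁ = 0.584, p₀ = 0.505.
Under exogeneity alone the bounds on PN are max{0,(p₁−p₀)/p₁} ≤ PN ≤ min{1,(1−p₀)/p₁}.
  lower = (p₁ − p₀)/p₁ = 0.079 / 0.584 ≈ 0.1353
  upper = min{1, (1 − p₀)/p₁} = 0.495 / 0.584 ≈ 0.8476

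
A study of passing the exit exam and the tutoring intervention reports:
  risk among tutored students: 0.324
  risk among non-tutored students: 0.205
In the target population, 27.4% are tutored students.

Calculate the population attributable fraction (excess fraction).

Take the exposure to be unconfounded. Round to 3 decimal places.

Let p₁ = 0.324, p₀ = 0.205.
Overall risk P(Y=1) = π·p₁ + (1−π)·p₀ = 0.274×0.324 + 0.726×0.205 = 0.23761.
Under exogeneity, PAF = [P(Y=1) − p₀] / P(Y=1).
PAF = (0.23761 − 0.205) / 0.23761 ≈ 0.1372

PAF ≈ 0.137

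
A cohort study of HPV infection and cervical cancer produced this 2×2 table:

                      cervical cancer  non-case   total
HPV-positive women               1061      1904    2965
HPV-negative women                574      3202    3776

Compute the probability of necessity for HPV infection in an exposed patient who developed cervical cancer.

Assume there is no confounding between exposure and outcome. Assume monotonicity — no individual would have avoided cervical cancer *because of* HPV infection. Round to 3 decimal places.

p₁ = P(outcome | exposed) = 1061/2965 = 0.35784
p₀ = P(outcome | unexposed) = 574/3776 = 0.15201
Under exogeneity and monotonicity, PN = (p₁ − p₀) / p₁.
PN = (0.35784 − 0.15201) / 0.35784 = 0.20583 / 0.35784 ≈ 0.5752

PN ≈ 0.575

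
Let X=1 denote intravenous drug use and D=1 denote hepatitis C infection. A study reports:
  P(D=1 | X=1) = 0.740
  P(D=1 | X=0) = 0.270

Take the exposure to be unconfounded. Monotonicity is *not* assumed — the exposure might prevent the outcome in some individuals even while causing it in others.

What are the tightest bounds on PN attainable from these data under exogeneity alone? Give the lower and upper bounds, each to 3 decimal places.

Let p₁ = 0.74, p₀ = 0.27.
Under exogeneity alone the bounds on PN are max{0,(p₁−p₀)/p₁} ≤ PN ≤ min{1,(1−p₀)/p₁}.
  lower = (p₁ − p₀)/p₁ = 0.47 / 0.74 ≈ 0.6351
  upper = min{1, (1 − p₀)/p₁} = 0.73 / 0.74 ≈ 0.9865

0.635 ≤ PN ≤ 0.986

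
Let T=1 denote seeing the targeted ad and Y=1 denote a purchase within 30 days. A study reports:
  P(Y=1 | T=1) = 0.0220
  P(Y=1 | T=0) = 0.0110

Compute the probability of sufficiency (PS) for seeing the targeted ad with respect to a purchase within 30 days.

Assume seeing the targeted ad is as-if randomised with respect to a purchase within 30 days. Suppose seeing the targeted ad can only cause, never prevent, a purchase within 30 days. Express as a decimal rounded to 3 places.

PS ≈ 0.011

Let p₁ = 0.022, p₀ = 0.011.
Under exogeneity and monotonicity, PS = (p₁ − p₀) / (1 − p₀).
PS = (0.022 − 0.011) / (1 − 0.011) = 0.011 / 0.989 ≈ 0.0111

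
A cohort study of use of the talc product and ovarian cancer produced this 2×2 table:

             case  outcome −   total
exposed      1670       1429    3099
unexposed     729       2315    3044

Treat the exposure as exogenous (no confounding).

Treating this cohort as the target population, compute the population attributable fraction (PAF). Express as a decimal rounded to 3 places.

p₁ = P(outcome | exposed) = 1670/3099 = 0.53888
p₀ = P(outcome | unexposed) = 729/3044 = 0.23949
Exposure prevalence π = 3099/6143 = 0.50448; overall risk P(Y=1) = 0.39053.
Under exogeneity, PAF = [P(Y=1) − p₀]/P(Y=1).
PAF = (0.39053 − 0.23949) / 0.39053 ≈ 0.3868

PAF ≈ 0.387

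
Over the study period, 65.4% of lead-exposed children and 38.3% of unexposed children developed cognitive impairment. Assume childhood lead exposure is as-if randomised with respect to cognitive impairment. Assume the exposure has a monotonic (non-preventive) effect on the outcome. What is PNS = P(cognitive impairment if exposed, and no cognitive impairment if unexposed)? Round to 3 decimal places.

PNS ≈ 0.271

p₁ = 0.654, p₀ = 0.383.
Under exogeneity and monotonicity, PNS = p₁ − p₀.
PNS = 0.654 − 0.383 = 0.271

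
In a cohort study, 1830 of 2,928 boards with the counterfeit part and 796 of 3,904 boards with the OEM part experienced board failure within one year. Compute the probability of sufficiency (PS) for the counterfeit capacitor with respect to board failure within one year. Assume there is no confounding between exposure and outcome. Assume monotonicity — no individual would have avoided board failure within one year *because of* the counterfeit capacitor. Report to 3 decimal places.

p₁ = P(outcome | exposed) = 1830/2928 = 0.625
p₀ = P(outcome | unexposed) = 796/3904 = 0.20389
Under exogeneity and monotonicity, PS = (p₁ − p₀) / (1 − p₀).
PS = (0.625 − 0.20389) / (1 − 0.20389) = 0.42111 / 0.79611 ≈ 0.5290

PS ≈ 0.529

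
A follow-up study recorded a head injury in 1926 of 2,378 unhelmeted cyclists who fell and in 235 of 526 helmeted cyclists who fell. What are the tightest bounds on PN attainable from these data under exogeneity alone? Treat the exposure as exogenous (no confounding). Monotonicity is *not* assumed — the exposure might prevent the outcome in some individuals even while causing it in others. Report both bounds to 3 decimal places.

p₁ = P(outcome | exposed) = 1926/2378 = 0.80992
p₀ = P(outcome | unexposed) = 235/526 = 0.44677
Under exogeneity alone the bounds on PN are max{0,(p₁−p₀)/p₁} ≤ PN ≤ min{1,(1−p₀)/p₁}.
  lower = (p₁ − p₀)/p₁ = 0.36316 / 0.80992 ≈ 0.4484
  upper = min{1, (1 − p₀)/p₁} = 0.55323 / 0.80992 ≈ 0.6831

0.448 ≤ PN ≤ 0.683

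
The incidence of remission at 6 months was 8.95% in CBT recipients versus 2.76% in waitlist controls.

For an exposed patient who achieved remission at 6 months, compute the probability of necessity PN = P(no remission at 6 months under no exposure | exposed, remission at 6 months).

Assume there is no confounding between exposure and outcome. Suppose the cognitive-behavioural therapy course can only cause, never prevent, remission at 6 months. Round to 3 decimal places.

p₁ = 0.0895, p₀ = 0.0276.
Under exogeneity and monotonicity, PN = (p₁ − p₀) / p₁.
PN = (0.0895 − 0.0276) / 0.0895 = 0.0619 / 0.0895 ≈ 0.6916

PN ≈ 0.692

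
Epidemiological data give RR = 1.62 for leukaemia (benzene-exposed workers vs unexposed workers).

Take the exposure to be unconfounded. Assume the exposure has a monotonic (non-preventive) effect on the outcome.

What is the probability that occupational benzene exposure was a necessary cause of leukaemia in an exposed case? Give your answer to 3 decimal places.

PN ≈ 0.383

Under exogeneity and monotonicity, PN = (RR − 1) / RR = 1 − 1/RR.
PN = (1.62 − 1) / 1.62 = 0.62 / 1.62 ≈ 0.3827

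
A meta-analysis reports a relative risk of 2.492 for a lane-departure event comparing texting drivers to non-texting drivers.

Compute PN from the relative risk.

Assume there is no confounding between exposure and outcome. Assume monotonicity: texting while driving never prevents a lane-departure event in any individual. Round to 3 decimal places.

PN ≈ 0.599

Under exogeneity and monotonicity, PN = (RR − 1) / RR = 1 − 1/RR.
PN = (2.492 − 1) / 2.492 = 1.492 / 2.492 ≈ 0.5987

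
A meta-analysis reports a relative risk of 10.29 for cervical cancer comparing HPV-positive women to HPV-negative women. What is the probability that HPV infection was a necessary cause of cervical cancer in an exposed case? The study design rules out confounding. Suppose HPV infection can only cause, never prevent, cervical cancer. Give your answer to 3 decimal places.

Under exogeneity and monotonicity, PN = (RR − 1) / RR = 1 − 1/RR.
PN = (10.29 − 1) / 10.29 = 9.29 / 10.29 ≈ 0.9028

PN ≈ 0.903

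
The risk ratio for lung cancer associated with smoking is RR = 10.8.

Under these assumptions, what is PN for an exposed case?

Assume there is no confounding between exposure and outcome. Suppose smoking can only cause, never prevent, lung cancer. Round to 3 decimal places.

PN ≈ 0.907

Under exogeneity and monotonicity, PN = (RR − 1) / RR = 1 − 1/RR.
PN = (10.8 − 1) / 10.8 = 9.8 / 10.8 ≈ 0.9074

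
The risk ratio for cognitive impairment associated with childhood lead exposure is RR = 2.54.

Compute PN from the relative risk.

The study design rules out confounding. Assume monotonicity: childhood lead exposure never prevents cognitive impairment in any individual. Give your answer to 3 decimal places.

Under exogeneity and monotonicity, PN = (RR − 1) / RR = 1 − 1/RR.
PN = (2.54 − 1) / 2.54 = 1.54 / 2.54 ≈ 0.6063

PN ≈ 0.606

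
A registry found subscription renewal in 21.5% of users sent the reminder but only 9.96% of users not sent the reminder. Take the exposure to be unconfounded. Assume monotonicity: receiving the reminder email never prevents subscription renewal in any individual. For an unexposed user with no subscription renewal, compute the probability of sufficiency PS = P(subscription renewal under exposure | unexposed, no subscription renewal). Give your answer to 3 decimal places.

p₁ = 0.215, p₀ = 0.0996.
Under exogeneity and monotonicity, PS = (p₁ − p₀) / (1 − p₀).
PS = (0.215 − 0.0996) / (1 − 0.0996) = 0.1154 / 0.9004 ≈ 0.1282

PS ≈ 0.128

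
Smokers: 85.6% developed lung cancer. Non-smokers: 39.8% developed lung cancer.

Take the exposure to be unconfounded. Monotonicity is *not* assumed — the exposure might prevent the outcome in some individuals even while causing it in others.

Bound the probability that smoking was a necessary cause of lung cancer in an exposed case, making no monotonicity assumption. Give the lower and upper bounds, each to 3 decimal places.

p₁ = 0.856, p₀ = 0.398.
Under exogeneity alone the bounds on PN are max{0,(p₁−p₀)/p₁} ≤ PN ≤ min{1,(1−p₀)/p₁}.
  lower = (p₁ − p₀)/p₁ = 0.458 / 0.856 ≈ 0.5350
  upper = min{1, (1 − p₀)/p₁} = 0.602 / 0.856 ≈ 0.7033

0.535 ≤ PN ≤ 0.703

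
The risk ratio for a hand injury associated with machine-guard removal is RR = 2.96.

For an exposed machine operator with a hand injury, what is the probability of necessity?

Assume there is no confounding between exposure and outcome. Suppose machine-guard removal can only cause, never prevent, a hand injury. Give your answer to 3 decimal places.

PN ≈ 0.662

Under exogeneity and monotonicity, PN = (RR − 1) / RR = 1 − 1/RR.
PN = (2.96 − 1) / 2.96 = 1.96 / 2.96 ≈ 0.6622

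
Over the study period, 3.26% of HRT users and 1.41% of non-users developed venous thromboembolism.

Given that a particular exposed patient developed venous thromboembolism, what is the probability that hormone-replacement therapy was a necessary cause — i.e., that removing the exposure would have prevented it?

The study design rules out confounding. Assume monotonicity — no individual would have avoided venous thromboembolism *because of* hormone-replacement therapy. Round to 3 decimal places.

PN ≈ 0.567

p₁ = 0.0326, p₀ = 0.0141.
Under exogeneity and monotonicity, PN = (p₁ − p₀) / p₁.
PN = (0.0326 − 0.0141) / 0.0326 = 0.0185 / 0.0326 ≈ 0.5675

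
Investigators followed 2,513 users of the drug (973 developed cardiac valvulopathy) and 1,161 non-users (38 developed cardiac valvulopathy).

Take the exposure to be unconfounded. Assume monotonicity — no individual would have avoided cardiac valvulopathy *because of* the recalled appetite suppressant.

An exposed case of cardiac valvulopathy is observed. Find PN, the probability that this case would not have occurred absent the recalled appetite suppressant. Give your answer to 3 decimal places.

p₁ = P(outcome | exposed) = 973/2513 = 0.38719
p₀ = P(outcome | unexposed) = 38/1161 = 0.03273
Under exogeneity and monotonicity, PN = (p₁ − p₀) / p₁.
PN = (0.38719 − 0.03273) / 0.38719 = 0.35446 / 0.38719 ≈ 0.9155

PN ≈ 0.915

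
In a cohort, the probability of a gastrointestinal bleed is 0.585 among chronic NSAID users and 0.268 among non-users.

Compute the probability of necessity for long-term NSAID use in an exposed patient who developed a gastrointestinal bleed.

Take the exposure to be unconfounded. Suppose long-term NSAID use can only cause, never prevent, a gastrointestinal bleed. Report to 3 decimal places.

Let p₁ = 0.585, p₀ = 0.268.
Under exogeneity and monotonicity, PN = (p₁ − p₀) / p₁.
PN = (0.585 − 0.268) / 0.585 = 0.317 / 0.585 ≈ 0.5419

PN ≈ 0.542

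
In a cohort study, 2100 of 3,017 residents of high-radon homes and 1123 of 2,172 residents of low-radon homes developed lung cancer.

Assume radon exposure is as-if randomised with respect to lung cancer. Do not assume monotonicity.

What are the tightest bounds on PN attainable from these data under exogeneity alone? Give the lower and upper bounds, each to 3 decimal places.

0.257 ≤ PN ≤ 0.694

p₁ = P(outcome | exposed) = 2100/3017 = 0.69606
p₀ = P(outcome | unexposed) = 1123/2172 = 0.51703
Under exogeneity alone the bounds on PN are max{0,(p₁−p₀)/p₁} ≤ PN ≤ min{1,(1−p₀)/p₁}.
  lower = (p₁ − p₀)/p₁ = 0.17902 / 0.69606 ≈ 0.2572
  upper = min{1, (1 − p₀)/p₁} = 0.48297 / 0.69606 ≈ 0.6939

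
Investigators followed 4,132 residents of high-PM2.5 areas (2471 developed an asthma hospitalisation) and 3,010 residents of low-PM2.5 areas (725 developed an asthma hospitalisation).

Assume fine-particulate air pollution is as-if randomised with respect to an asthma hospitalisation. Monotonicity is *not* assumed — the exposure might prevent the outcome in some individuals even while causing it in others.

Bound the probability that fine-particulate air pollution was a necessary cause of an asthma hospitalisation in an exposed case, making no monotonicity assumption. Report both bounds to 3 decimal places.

p₁ = P(outcome | exposed) = 2471/4132 = 0.59802
p₀ = P(outcome | unexposed) = 725/3010 = 0.24086
Under exogeneity alone the bounds on PN are max{0,(p₁−p₀)/p₁} ≤ PN ≤ min{1,(1−p₀)/p₁}.
  lower = (p₁ − p₀)/p₁ = 0.35715 / 0.59802 ≈ 0.5972
  upper = min{1, (1 − p₀)/p₁} = 0.75914 / 0.59802 ≈ 1.2694 → capped at 1

0.597 ≤ PN ≤ 1.000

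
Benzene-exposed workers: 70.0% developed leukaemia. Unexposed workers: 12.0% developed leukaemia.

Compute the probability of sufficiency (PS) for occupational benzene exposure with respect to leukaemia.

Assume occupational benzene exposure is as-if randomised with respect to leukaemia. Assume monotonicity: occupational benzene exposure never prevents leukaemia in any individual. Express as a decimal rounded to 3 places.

p₁ = 0.7, p₀ = 0.12.
Under exogeneity and monotonicity, PS = (p₁ − p₀) / (1 − p₀).
PS = (0.7 − 0.12) / (1 − 0.12) = 0.58 / 0.88 ≈ 0.6591

PS ≈ 0.659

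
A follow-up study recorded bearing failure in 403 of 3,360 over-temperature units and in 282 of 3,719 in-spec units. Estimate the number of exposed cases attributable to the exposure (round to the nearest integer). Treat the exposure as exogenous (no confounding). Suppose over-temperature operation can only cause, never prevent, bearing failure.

about 148 cases

p₁ = P(outcome | exposed) = 403/3360 = 0.11994
p₀ = P(outcome | unexposed) = 282/3719 = 0.075827
PN = (p₁ − p₀)/p₁ = (0.11994 − 0.075827) / 0.11994 ≈ 0.36780.
Attributable cases ≈ PN × (exposed cases) = 0.36780 × 403 ≈ 148.22.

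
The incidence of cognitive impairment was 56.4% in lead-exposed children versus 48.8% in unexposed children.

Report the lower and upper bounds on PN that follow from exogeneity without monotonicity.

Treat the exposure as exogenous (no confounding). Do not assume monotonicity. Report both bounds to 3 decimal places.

0.135 ≤ PN ≤ 0.908

p₁ = 0.564, p₀ = 0.488.
Under exogeneity alone the bounds on PN are max{0,(p₁−p₀)/p₁} ≤ PN ≤ min{1,(1−p₀)/p₁}.
  lower = (p₁ − p₀)/p₁ = 0.076 / 0.564 ≈ 0.1348
  upper = min{1, (1 − p₀)/p₁} = 0.512 / 0.564 ≈ 0.9078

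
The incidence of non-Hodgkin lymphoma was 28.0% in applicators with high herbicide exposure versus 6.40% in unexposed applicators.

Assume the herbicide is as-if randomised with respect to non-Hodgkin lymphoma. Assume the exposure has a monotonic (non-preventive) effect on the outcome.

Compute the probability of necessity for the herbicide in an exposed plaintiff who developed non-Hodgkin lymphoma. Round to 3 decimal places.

p₁ = 0.28, p₀ = 0.064.
Under exogeneity and monotonicity, PN = (p₁ − p₀) / p₁.
PN = (0.28 − 0.064) / 0.28 = 0.216 / 0.28 ≈ 0.7714

PN ≈ 0.771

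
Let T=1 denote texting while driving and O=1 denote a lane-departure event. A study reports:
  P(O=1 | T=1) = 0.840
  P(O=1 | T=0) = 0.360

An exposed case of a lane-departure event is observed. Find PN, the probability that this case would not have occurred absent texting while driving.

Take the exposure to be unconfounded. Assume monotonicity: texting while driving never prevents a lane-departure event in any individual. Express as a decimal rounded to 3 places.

PN ≈ 0.571

Let p₁ = 0.84, p₀ = 0.36.
Under exogeneity and monotonicity, PN = (p₁ − p₀) / p₁.
PN = (0.84 − 0.36) / 0.84 = 0.48 / 0.84 ≈ 0.5714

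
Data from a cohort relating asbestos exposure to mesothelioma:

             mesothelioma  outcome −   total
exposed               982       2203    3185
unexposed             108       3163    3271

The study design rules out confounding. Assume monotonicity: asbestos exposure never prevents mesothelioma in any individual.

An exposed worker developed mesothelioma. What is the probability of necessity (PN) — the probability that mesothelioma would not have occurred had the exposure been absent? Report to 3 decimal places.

PN ≈ 0.893

p₁ = P(outcome | exposed) = 982/3185 = 0.30832
p₀ = P(outcome | unexposed) = 108/3271 = 0.033017
Under exogeneity and monotonicity, PN = (p₁ − p₀) / p₁.
PN = (0.30832 − 0.033017) / 0.30832 = 0.2753 / 0.30832 ≈ 0.8929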